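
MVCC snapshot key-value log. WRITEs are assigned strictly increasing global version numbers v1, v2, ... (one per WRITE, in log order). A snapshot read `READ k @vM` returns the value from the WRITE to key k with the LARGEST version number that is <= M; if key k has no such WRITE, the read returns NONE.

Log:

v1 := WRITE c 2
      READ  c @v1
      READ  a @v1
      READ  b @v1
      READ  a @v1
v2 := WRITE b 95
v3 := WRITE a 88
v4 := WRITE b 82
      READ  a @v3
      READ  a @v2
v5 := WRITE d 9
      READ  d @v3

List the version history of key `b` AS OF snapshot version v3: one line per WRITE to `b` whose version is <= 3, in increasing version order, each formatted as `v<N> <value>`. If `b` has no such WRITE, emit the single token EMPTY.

Answer: v2 95

Derivation:
Scan writes for key=b with version <= 3:
  v1 WRITE c 2 -> skip
  v2 WRITE b 95 -> keep
  v3 WRITE a 88 -> skip
  v4 WRITE b 82 -> drop (> snap)
  v5 WRITE d 9 -> skip
Collected: [(2, 95)]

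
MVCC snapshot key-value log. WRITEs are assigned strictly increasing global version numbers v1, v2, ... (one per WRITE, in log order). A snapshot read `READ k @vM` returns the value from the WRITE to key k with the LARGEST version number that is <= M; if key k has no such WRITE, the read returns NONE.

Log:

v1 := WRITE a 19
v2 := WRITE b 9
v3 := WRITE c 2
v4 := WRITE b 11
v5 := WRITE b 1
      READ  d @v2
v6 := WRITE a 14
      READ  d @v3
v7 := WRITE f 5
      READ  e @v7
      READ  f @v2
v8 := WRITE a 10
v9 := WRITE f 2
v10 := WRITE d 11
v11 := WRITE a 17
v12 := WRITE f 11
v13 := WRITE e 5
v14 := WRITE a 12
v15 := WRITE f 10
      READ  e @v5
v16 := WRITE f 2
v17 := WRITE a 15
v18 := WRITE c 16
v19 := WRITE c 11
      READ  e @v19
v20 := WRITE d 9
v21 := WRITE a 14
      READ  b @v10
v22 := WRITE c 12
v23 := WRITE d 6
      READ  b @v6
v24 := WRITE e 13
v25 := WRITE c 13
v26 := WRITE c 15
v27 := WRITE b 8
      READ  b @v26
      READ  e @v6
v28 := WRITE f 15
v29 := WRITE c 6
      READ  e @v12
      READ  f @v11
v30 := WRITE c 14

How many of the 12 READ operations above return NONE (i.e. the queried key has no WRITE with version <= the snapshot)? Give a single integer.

Answer: 7

Derivation:
v1: WRITE a=19  (a history now [(1, 19)])
v2: WRITE b=9  (b history now [(2, 9)])
v3: WRITE c=2  (c history now [(3, 2)])
v4: WRITE b=11  (b history now [(2, 9), (4, 11)])
v5: WRITE b=1  (b history now [(2, 9), (4, 11), (5, 1)])
READ d @v2: history=[] -> no version <= 2 -> NONE
v6: WRITE a=14  (a history now [(1, 19), (6, 14)])
READ d @v3: history=[] -> no version <= 3 -> NONE
v7: WRITE f=5  (f history now [(7, 5)])
READ e @v7: history=[] -> no version <= 7 -> NONE
READ f @v2: history=[(7, 5)] -> no version <= 2 -> NONE
v8: WRITE a=10  (a history now [(1, 19), (6, 14), (8, 10)])
v9: WRITE f=2  (f history now [(7, 5), (9, 2)])
v10: WRITE d=11  (d history now [(10, 11)])
v11: WRITE a=17  (a history now [(1, 19), (6, 14), (8, 10), (11, 17)])
v12: WRITE f=11  (f history now [(7, 5), (9, 2), (12, 11)])
v13: WRITE e=5  (e history now [(13, 5)])
v14: WRITE a=12  (a history now [(1, 19), (6, 14), (8, 10), (11, 17), (14, 12)])
v15: WRITE f=10  (f history now [(7, 5), (9, 2), (12, 11), (15, 10)])
READ e @v5: history=[(13, 5)] -> no version <= 5 -> NONE
v16: WRITE f=2  (f history now [(7, 5), (9, 2), (12, 11), (15, 10), (16, 2)])
v17: WRITE a=15  (a history now [(1, 19), (6, 14), (8, 10), (11, 17), (14, 12), (17, 15)])
v18: WRITE c=16  (c history now [(3, 2), (18, 16)])
v19: WRITE c=11  (c history now [(3, 2), (18, 16), (19, 11)])
READ e @v19: history=[(13, 5)] -> pick v13 -> 5
v20: WRITE d=9  (d history now [(10, 11), (20, 9)])
v21: WRITE a=14  (a history now [(1, 19), (6, 14), (8, 10), (11, 17), (14, 12), (17, 15), (21, 14)])
READ b @v10: history=[(2, 9), (4, 11), (5, 1)] -> pick v5 -> 1
v22: WRITE c=12  (c history now [(3, 2), (18, 16), (19, 11), (22, 12)])
v23: WRITE d=6  (d history now [(10, 11), (20, 9), (23, 6)])
READ b @v6: history=[(2, 9), (4, 11), (5, 1)] -> pick v5 -> 1
v24: WRITE e=13  (e history now [(13, 5), (24, 13)])
v25: WRITE c=13  (c history now [(3, 2), (18, 16), (19, 11), (22, 12), (25, 13)])
v26: WRITE c=15  (c history now [(3, 2), (18, 16), (19, 11), (22, 12), (25, 13), (26, 15)])
v27: WRITE b=8  (b history now [(2, 9), (4, 11), (5, 1), (27, 8)])
READ b @v26: history=[(2, 9), (4, 11), (5, 1), (27, 8)] -> pick v5 -> 1
READ e @v6: history=[(13, 5), (24, 13)] -> no version <= 6 -> NONE
v28: WRITE f=15  (f history now [(7, 5), (9, 2), (12, 11), (15, 10), (16, 2), (28, 15)])
v29: WRITE c=6  (c history now [(3, 2), (18, 16), (19, 11), (22, 12), (25, 13), (26, 15), (29, 6)])
READ e @v12: history=[(13, 5), (24, 13)] -> no version <= 12 -> NONE
READ f @v11: history=[(7, 5), (9, 2), (12, 11), (15, 10), (16, 2), (28, 15)] -> pick v9 -> 2
v30: WRITE c=14  (c history now [(3, 2), (18, 16), (19, 11), (22, 12), (25, 13), (26, 15), (29, 6), (30, 14)])
Read results in order: ['NONE', 'NONE', 'NONE', 'NONE', 'NONE', '5', '1', '1', '1', 'NONE', 'NONE', '2']
NONE count = 7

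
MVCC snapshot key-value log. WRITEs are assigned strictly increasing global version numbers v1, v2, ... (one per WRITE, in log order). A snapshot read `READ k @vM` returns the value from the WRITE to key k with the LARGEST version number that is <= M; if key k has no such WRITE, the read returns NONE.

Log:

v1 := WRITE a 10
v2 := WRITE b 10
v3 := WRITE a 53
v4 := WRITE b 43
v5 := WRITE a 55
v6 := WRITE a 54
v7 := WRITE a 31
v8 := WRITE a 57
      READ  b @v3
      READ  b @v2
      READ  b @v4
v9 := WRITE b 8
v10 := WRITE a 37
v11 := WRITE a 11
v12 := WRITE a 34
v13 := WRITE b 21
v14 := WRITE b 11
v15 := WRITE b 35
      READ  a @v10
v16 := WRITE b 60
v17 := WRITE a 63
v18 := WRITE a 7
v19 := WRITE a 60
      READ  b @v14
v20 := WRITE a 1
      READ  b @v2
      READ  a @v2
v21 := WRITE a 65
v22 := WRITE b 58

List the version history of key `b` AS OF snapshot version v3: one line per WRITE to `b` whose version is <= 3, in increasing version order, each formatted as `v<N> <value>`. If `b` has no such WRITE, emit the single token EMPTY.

Scan writes for key=b with version <= 3:
  v1 WRITE a 10 -> skip
  v2 WRITE b 10 -> keep
  v3 WRITE a 53 -> skip
  v4 WRITE b 43 -> drop (> snap)
  v5 WRITE a 55 -> skip
  v6 WRITE a 54 -> skip
  v7 WRITE a 31 -> skip
  v8 WRITE a 57 -> skip
  v9 WRITE b 8 -> drop (> snap)
  v10 WRITE a 37 -> skip
  v11 WRITE a 11 -> skip
  v12 WRITE a 34 -> skip
  v13 WRITE b 21 -> drop (> snap)
  v14 WRITE b 11 -> drop (> snap)
  v15 WRITE b 35 -> drop (> snap)
  v16 WRITE b 60 -> drop (> snap)
  v17 WRITE a 63 -> skip
  v18 WRITE a 7 -> skip
  v19 WRITE a 60 -> skip
  v20 WRITE a 1 -> skip
  v21 WRITE a 65 -> skip
  v22 WRITE b 58 -> drop (> snap)
Collected: [(2, 10)]

Answer: v2 10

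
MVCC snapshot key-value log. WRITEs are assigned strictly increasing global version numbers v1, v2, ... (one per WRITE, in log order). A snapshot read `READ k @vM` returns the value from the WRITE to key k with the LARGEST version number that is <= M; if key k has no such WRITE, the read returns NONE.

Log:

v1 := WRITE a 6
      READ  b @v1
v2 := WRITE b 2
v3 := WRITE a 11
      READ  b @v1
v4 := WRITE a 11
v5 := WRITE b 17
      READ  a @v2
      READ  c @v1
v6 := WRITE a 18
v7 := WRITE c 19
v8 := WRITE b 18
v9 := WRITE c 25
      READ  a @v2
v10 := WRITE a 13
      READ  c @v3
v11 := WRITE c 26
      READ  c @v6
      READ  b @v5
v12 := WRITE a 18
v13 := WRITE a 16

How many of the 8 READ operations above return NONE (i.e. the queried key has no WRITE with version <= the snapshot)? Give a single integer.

v1: WRITE a=6  (a history now [(1, 6)])
READ b @v1: history=[] -> no version <= 1 -> NONE
v2: WRITE b=2  (b history now [(2, 2)])
v3: WRITE a=11  (a history now [(1, 6), (3, 11)])
READ b @v1: history=[(2, 2)] -> no version <= 1 -> NONE
v4: WRITE a=11  (a history now [(1, 6), (3, 11), (4, 11)])
v5: WRITE b=17  (b history now [(2, 2), (5, 17)])
READ a @v2: history=[(1, 6), (3, 11), (4, 11)] -> pick v1 -> 6
READ c @v1: history=[] -> no version <= 1 -> NONE
v6: WRITE a=18  (a history now [(1, 6), (3, 11), (4, 11), (6, 18)])
v7: WRITE c=19  (c history now [(7, 19)])
v8: WRITE b=18  (b history now [(2, 2), (5, 17), (8, 18)])
v9: WRITE c=25  (c history now [(7, 19), (9, 25)])
READ a @v2: history=[(1, 6), (3, 11), (4, 11), (6, 18)] -> pick v1 -> 6
v10: WRITE a=13  (a history now [(1, 6), (3, 11), (4, 11), (6, 18), (10, 13)])
READ c @v3: history=[(7, 19), (9, 25)] -> no version <= 3 -> NONE
v11: WRITE c=26  (c history now [(7, 19), (9, 25), (11, 26)])
READ c @v6: history=[(7, 19), (9, 25), (11, 26)] -> no version <= 6 -> NONE
READ b @v5: history=[(2, 2), (5, 17), (8, 18)] -> pick v5 -> 17
v12: WRITE a=18  (a history now [(1, 6), (3, 11), (4, 11), (6, 18), (10, 13), (12, 18)])
v13: WRITE a=16  (a history now [(1, 6), (3, 11), (4, 11), (6, 18), (10, 13), (12, 18), (13, 16)])
Read results in order: ['NONE', 'NONE', '6', 'NONE', '6', 'NONE', 'NONE', '17']
NONE count = 5

Answer: 5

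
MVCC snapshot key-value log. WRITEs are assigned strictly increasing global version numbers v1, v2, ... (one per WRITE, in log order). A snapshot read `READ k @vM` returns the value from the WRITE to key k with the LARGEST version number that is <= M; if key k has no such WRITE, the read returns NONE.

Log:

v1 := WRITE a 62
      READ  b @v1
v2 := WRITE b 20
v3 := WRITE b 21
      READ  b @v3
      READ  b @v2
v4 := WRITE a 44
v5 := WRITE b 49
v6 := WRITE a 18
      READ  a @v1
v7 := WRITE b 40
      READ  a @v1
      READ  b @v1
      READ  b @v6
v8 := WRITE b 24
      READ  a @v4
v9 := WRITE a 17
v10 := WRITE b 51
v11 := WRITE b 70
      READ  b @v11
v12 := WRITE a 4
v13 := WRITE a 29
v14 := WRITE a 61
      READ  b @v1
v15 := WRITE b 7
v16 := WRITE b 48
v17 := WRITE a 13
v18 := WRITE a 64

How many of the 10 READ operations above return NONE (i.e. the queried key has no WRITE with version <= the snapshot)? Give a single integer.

Answer: 3

Derivation:
v1: WRITE a=62  (a history now [(1, 62)])
READ b @v1: history=[] -> no version <= 1 -> NONE
v2: WRITE b=20  (b history now [(2, 20)])
v3: WRITE b=21  (b history now [(2, 20), (3, 21)])
READ b @v3: history=[(2, 20), (3, 21)] -> pick v3 -> 21
READ b @v2: history=[(2, 20), (3, 21)] -> pick v2 -> 20
v4: WRITE a=44  (a history now [(1, 62), (4, 44)])
v5: WRITE b=49  (b history now [(2, 20), (3, 21), (5, 49)])
v6: WRITE a=18  (a history now [(1, 62), (4, 44), (6, 18)])
READ a @v1: history=[(1, 62), (4, 44), (6, 18)] -> pick v1 -> 62
v7: WRITE b=40  (b history now [(2, 20), (3, 21), (5, 49), (7, 40)])
READ a @v1: history=[(1, 62), (4, 44), (6, 18)] -> pick v1 -> 62
READ b @v1: history=[(2, 20), (3, 21), (5, 49), (7, 40)] -> no version <= 1 -> NONE
READ b @v6: history=[(2, 20), (3, 21), (5, 49), (7, 40)] -> pick v5 -> 49
v8: WRITE b=24  (b history now [(2, 20), (3, 21), (5, 49), (7, 40), (8, 24)])
READ a @v4: history=[(1, 62), (4, 44), (6, 18)] -> pick v4 -> 44
v9: WRITE a=17  (a history now [(1, 62), (4, 44), (6, 18), (9, 17)])
v10: WRITE b=51  (b history now [(2, 20), (3, 21), (5, 49), (7, 40), (8, 24), (10, 51)])
v11: WRITE b=70  (b history now [(2, 20), (3, 21), (5, 49), (7, 40), (8, 24), (10, 51), (11, 70)])
READ b @v11: history=[(2, 20), (3, 21), (5, 49), (7, 40), (8, 24), (10, 51), (11, 70)] -> pick v11 -> 70
v12: WRITE a=4  (a history now [(1, 62), (4, 44), (6, 18), (9, 17), (12, 4)])
v13: WRITE a=29  (a history now [(1, 62), (4, 44), (6, 18), (9, 17), (12, 4), (13, 29)])
v14: WRITE a=61  (a history now [(1, 62), (4, 44), (6, 18), (9, 17), (12, 4), (13, 29), (14, 61)])
READ b @v1: history=[(2, 20), (3, 21), (5, 49), (7, 40), (8, 24), (10, 51), (11, 70)] -> no version <= 1 -> NONE
v15: WRITE b=7  (b history now [(2, 20), (3, 21), (5, 49), (7, 40), (8, 24), (10, 51), (11, 70), (15, 7)])
v16: WRITE b=48  (b history now [(2, 20), (3, 21), (5, 49), (7, 40), (8, 24), (10, 51), (11, 70), (15, 7), (16, 48)])
v17: WRITE a=13  (a history now [(1, 62), (4, 44), (6, 18), (9, 17), (12, 4), (13, 29), (14, 61), (17, 13)])
v18: WRITE a=64  (a history now [(1, 62), (4, 44), (6, 18), (9, 17), (12, 4), (13, 29), (14, 61), (17, 13), (18, 64)])
Read results in order: ['NONE', '21', '20', '62', '62', 'NONE', '49', '44', '70', 'NONE']
NONE count = 3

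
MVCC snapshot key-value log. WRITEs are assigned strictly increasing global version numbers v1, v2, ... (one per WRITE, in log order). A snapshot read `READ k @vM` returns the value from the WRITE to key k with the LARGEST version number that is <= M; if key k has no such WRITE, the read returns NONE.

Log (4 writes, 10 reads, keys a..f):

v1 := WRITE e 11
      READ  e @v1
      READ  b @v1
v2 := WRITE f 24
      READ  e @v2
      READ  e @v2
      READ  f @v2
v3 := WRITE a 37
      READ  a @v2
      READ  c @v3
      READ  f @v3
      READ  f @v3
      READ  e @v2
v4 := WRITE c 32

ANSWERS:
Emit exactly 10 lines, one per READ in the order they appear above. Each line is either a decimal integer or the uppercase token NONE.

v1: WRITE e=11  (e history now [(1, 11)])
READ e @v1: history=[(1, 11)] -> pick v1 -> 11
READ b @v1: history=[] -> no version <= 1 -> NONE
v2: WRITE f=24  (f history now [(2, 24)])
READ e @v2: history=[(1, 11)] -> pick v1 -> 11
READ e @v2: history=[(1, 11)] -> pick v1 -> 11
READ f @v2: history=[(2, 24)] -> pick v2 -> 24
v3: WRITE a=37  (a history now [(3, 37)])
READ a @v2: history=[(3, 37)] -> no version <= 2 -> NONE
READ c @v3: history=[] -> no version <= 3 -> NONE
READ f @v3: history=[(2, 24)] -> pick v2 -> 24
READ f @v3: history=[(2, 24)] -> pick v2 -> 24
READ e @v2: history=[(1, 11)] -> pick v1 -> 11
v4: WRITE c=32  (c history now [(4, 32)])

Answer: 11
NONE
11
11
24
NONE
NONE
24
24
11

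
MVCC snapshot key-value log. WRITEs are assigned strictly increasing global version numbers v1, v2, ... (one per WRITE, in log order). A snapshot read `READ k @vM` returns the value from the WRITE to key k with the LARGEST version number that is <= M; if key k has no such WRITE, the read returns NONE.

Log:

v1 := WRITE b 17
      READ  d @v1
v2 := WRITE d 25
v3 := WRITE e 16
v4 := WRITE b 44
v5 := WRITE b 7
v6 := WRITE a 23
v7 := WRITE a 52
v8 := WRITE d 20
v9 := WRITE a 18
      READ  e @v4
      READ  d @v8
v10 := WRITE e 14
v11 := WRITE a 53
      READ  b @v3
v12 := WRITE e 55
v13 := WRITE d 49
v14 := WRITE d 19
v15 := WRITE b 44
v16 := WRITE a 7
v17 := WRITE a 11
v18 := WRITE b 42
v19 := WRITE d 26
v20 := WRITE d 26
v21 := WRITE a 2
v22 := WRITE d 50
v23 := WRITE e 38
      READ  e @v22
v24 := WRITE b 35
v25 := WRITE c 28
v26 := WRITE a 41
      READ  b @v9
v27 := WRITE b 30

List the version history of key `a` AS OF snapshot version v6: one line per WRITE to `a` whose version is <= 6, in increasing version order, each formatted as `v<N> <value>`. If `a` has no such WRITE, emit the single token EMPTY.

Scan writes for key=a with version <= 6:
  v1 WRITE b 17 -> skip
  v2 WRITE d 25 -> skip
  v3 WRITE e 16 -> skip
  v4 WRITE b 44 -> skip
  v5 WRITE b 7 -> skip
  v6 WRITE a 23 -> keep
  v7 WRITE a 52 -> drop (> snap)
  v8 WRITE d 20 -> skip
  v9 WRITE a 18 -> drop (> snap)
  v10 WRITE e 14 -> skip
  v11 WRITE a 53 -> drop (> snap)
  v12 WRITE e 55 -> skip
  v13 WRITE d 49 -> skip
  v14 WRITE d 19 -> skip
  v15 WRITE b 44 -> skip
  v16 WRITE a 7 -> drop (> snap)
  v17 WRITE a 11 -> drop (> snap)
  v18 WRITE b 42 -> skip
  v19 WRITE d 26 -> skip
  v20 WRITE d 26 -> skip
  v21 WRITE a 2 -> drop (> snap)
  v22 WRITE d 50 -> skip
  v23 WRITE e 38 -> skip
  v24 WRITE b 35 -> skip
  v25 WRITE c 28 -> skip
  v26 WRITE a 41 -> drop (> snap)
  v27 WRITE b 30 -> skip
Collected: [(6, 23)]

Answer: v6 23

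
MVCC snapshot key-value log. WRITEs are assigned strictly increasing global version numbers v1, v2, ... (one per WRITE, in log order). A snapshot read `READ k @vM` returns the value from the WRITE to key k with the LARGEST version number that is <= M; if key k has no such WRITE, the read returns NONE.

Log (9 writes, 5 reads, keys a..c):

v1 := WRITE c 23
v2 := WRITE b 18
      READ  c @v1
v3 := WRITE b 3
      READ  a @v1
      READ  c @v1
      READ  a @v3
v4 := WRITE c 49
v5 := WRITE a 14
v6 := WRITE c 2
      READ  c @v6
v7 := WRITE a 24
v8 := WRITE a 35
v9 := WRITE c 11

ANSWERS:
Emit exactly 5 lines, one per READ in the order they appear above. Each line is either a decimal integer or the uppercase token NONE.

Answer: 23
NONE
23
NONE
2

Derivation:
v1: WRITE c=23  (c history now [(1, 23)])
v2: WRITE b=18  (b history now [(2, 18)])
READ c @v1: history=[(1, 23)] -> pick v1 -> 23
v3: WRITE b=3  (b history now [(2, 18), (3, 3)])
READ a @v1: history=[] -> no version <= 1 -> NONE
READ c @v1: history=[(1, 23)] -> pick v1 -> 23
READ a @v3: history=[] -> no version <= 3 -> NONE
v4: WRITE c=49  (c history now [(1, 23), (4, 49)])
v5: WRITE a=14  (a history now [(5, 14)])
v6: WRITE c=2  (c history now [(1, 23), (4, 49), (6, 2)])
READ c @v6: history=[(1, 23), (4, 49), (6, 2)] -> pick v6 -> 2
v7: WRITE a=24  (a history now [(5, 14), (7, 24)])
v8: WRITE a=35  (a history now [(5, 14), (7, 24), (8, 35)])
v9: WRITE c=11  (c history now [(1, 23), (4, 49), (6, 2), (9, 11)])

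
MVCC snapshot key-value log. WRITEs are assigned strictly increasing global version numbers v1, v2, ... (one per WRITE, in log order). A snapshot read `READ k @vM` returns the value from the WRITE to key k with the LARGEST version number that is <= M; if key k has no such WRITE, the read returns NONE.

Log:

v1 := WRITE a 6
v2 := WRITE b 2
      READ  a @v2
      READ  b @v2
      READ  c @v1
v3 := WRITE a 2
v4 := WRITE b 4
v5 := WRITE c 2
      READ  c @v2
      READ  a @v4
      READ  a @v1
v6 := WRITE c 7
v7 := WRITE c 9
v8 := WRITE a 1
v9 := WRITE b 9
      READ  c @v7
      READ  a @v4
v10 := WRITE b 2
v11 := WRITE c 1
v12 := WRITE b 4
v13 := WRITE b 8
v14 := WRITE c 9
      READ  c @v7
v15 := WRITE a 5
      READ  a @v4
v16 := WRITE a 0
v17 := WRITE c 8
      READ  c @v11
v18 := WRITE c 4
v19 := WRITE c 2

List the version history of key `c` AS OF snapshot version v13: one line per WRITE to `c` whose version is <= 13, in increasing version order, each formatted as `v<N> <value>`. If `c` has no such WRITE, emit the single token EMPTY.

Answer: v5 2
v6 7
v7 9
v11 1

Derivation:
Scan writes for key=c with version <= 13:
  v1 WRITE a 6 -> skip
  v2 WRITE b 2 -> skip
  v3 WRITE a 2 -> skip
  v4 WRITE b 4 -> skip
  v5 WRITE c 2 -> keep
  v6 WRITE c 7 -> keep
  v7 WRITE c 9 -> keep
  v8 WRITE a 1 -> skip
  v9 WRITE b 9 -> skip
  v10 WRITE b 2 -> skip
  v11 WRITE c 1 -> keep
  v12 WRITE b 4 -> skip
  v13 WRITE b 8 -> skip
  v14 WRITE c 9 -> drop (> snap)
  v15 WRITE a 5 -> skip
  v16 WRITE a 0 -> skip
  v17 WRITE c 8 -> drop (> snap)
  v18 WRITE c 4 -> drop (> snap)
  v19 WRITE c 2 -> drop (> snap)
Collected: [(5, 2), (6, 7), (7, 9), (11, 1)]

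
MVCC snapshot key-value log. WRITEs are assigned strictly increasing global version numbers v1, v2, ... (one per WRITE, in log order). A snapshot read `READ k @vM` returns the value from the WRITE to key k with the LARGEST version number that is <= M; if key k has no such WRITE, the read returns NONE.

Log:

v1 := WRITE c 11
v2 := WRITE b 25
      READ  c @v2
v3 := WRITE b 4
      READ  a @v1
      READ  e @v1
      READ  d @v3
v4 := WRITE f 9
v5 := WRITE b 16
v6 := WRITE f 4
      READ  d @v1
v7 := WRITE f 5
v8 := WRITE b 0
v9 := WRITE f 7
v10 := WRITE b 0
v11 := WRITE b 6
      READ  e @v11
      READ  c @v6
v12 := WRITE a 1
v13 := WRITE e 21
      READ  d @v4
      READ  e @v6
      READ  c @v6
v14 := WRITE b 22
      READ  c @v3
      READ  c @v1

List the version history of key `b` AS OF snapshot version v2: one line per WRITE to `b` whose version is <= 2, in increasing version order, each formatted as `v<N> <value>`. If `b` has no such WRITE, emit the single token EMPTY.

Scan writes for key=b with version <= 2:
  v1 WRITE c 11 -> skip
  v2 WRITE b 25 -> keep
  v3 WRITE b 4 -> drop (> snap)
  v4 WRITE f 9 -> skip
  v5 WRITE b 16 -> drop (> snap)
  v6 WRITE f 4 -> skip
  v7 WRITE f 5 -> skip
  v8 WRITE b 0 -> drop (> snap)
  v9 WRITE f 7 -> skip
  v10 WRITE b 0 -> drop (> snap)
  v11 WRITE b 6 -> drop (> snap)
  v12 WRITE a 1 -> skip
  v13 WRITE e 21 -> skip
  v14 WRITE b 22 -> drop (> snap)
Collected: [(2, 25)]

Answer: v2 25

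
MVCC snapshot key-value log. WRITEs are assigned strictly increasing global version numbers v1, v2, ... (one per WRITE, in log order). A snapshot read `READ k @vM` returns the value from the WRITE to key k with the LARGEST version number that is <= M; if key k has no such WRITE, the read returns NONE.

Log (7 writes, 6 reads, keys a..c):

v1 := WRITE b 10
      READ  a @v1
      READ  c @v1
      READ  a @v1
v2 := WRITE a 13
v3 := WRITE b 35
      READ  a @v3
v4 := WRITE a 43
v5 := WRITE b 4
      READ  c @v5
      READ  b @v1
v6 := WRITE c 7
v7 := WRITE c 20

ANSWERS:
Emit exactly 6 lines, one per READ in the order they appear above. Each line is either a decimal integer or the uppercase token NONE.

Answer: NONE
NONE
NONE
13
NONE
10

Derivation:
v1: WRITE b=10  (b history now [(1, 10)])
READ a @v1: history=[] -> no version <= 1 -> NONE
READ c @v1: history=[] -> no version <= 1 -> NONE
READ a @v1: history=[] -> no version <= 1 -> NONE
v2: WRITE a=13  (a history now [(2, 13)])
v3: WRITE b=35  (b history now [(1, 10), (3, 35)])
READ a @v3: history=[(2, 13)] -> pick v2 -> 13
v4: WRITE a=43  (a history now [(2, 13), (4, 43)])
v5: WRITE b=4  (b history now [(1, 10), (3, 35), (5, 4)])
READ c @v5: history=[] -> no version <= 5 -> NONE
READ b @v1: history=[(1, 10), (3, 35), (5, 4)] -> pick v1 -> 10
v6: WRITE c=7  (c history now [(6, 7)])
v7: WRITE c=20  (c history now [(6, 7), (7, 20)])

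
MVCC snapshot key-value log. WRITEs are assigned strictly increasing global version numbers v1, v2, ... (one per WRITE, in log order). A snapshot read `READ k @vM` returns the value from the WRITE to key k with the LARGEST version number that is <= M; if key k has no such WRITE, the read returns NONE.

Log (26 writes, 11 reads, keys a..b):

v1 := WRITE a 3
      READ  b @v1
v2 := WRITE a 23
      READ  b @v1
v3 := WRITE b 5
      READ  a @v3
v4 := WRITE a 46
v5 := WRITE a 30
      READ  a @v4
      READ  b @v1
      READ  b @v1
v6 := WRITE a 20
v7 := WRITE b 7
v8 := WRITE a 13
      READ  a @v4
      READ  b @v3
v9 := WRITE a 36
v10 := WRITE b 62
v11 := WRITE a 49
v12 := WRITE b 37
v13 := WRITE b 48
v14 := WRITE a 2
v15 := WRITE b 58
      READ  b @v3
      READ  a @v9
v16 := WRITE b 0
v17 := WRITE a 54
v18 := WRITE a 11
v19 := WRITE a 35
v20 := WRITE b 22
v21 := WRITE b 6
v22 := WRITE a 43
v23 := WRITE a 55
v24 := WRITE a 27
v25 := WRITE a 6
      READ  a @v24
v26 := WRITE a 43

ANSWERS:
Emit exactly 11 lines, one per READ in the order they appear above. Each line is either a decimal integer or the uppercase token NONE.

Answer: NONE
NONE
23
46
NONE
NONE
46
5
5
36
27

Derivation:
v1: WRITE a=3  (a history now [(1, 3)])
READ b @v1: history=[] -> no version <= 1 -> NONE
v2: WRITE a=23  (a history now [(1, 3), (2, 23)])
READ b @v1: history=[] -> no version <= 1 -> NONE
v3: WRITE b=5  (b history now [(3, 5)])
READ a @v3: history=[(1, 3), (2, 23)] -> pick v2 -> 23
v4: WRITE a=46  (a history now [(1, 3), (2, 23), (4, 46)])
v5: WRITE a=30  (a history now [(1, 3), (2, 23), (4, 46), (5, 30)])
READ a @v4: history=[(1, 3), (2, 23), (4, 46), (5, 30)] -> pick v4 -> 46
READ b @v1: history=[(3, 5)] -> no version <= 1 -> NONE
READ b @v1: history=[(3, 5)] -> no version <= 1 -> NONE
v6: WRITE a=20  (a history now [(1, 3), (2, 23), (4, 46), (5, 30), (6, 20)])
v7: WRITE b=7  (b history now [(3, 5), (7, 7)])
v8: WRITE a=13  (a history now [(1, 3), (2, 23), (4, 46), (5, 30), (6, 20), (8, 13)])
READ a @v4: history=[(1, 3), (2, 23), (4, 46), (5, 30), (6, 20), (8, 13)] -> pick v4 -> 46
READ b @v3: history=[(3, 5), (7, 7)] -> pick v3 -> 5
v9: WRITE a=36  (a history now [(1, 3), (2, 23), (4, 46), (5, 30), (6, 20), (8, 13), (9, 36)])
v10: WRITE b=62  (b history now [(3, 5), (7, 7), (10, 62)])
v11: WRITE a=49  (a history now [(1, 3), (2, 23), (4, 46), (5, 30), (6, 20), (8, 13), (9, 36), (11, 49)])
v12: WRITE b=37  (b history now [(3, 5), (7, 7), (10, 62), (12, 37)])
v13: WRITE b=48  (b history now [(3, 5), (7, 7), (10, 62), (12, 37), (13, 48)])
v14: WRITE a=2  (a history now [(1, 3), (2, 23), (4, 46), (5, 30), (6, 20), (8, 13), (9, 36), (11, 49), (14, 2)])
v15: WRITE b=58  (b history now [(3, 5), (7, 7), (10, 62), (12, 37), (13, 48), (15, 58)])
READ b @v3: history=[(3, 5), (7, 7), (10, 62), (12, 37), (13, 48), (15, 58)] -> pick v3 -> 5
READ a @v9: history=[(1, 3), (2, 23), (4, 46), (5, 30), (6, 20), (8, 13), (9, 36), (11, 49), (14, 2)] -> pick v9 -> 36
v16: WRITE b=0  (b history now [(3, 5), (7, 7), (10, 62), (12, 37), (13, 48), (15, 58), (16, 0)])
v17: WRITE a=54  (a history now [(1, 3), (2, 23), (4, 46), (5, 30), (6, 20), (8, 13), (9, 36), (11, 49), (14, 2), (17, 54)])
v18: WRITE a=11  (a history now [(1, 3), (2, 23), (4, 46), (5, 30), (6, 20), (8, 13), (9, 36), (11, 49), (14, 2), (17, 54), (18, 11)])
v19: WRITE a=35  (a history now [(1, 3), (2, 23), (4, 46), (5, 30), (6, 20), (8, 13), (9, 36), (11, 49), (14, 2), (17, 54), (18, 11), (19, 35)])
v20: WRITE b=22  (b history now [(3, 5), (7, 7), (10, 62), (12, 37), (13, 48), (15, 58), (16, 0), (20, 22)])
v21: WRITE b=6  (b history now [(3, 5), (7, 7), (10, 62), (12, 37), (13, 48), (15, 58), (16, 0), (20, 22), (21, 6)])
v22: WRITE a=43  (a history now [(1, 3), (2, 23), (4, 46), (5, 30), (6, 20), (8, 13), (9, 36), (11, 49), (14, 2), (17, 54), (18, 11), (19, 35), (22, 43)])
v23: WRITE a=55  (a history now [(1, 3), (2, 23), (4, 46), (5, 30), (6, 20), (8, 13), (9, 36), (11, 49), (14, 2), (17, 54), (18, 11), (19, 35), (22, 43), (23, 55)])
v24: WRITE a=27  (a history now [(1, 3), (2, 23), (4, 46), (5, 30), (6, 20), (8, 13), (9, 36), (11, 49), (14, 2), (17, 54), (18, 11), (19, 35), (22, 43), (23, 55), (24, 27)])
v25: WRITE a=6  (a history now [(1, 3), (2, 23), (4, 46), (5, 30), (6, 20), (8, 13), (9, 36), (11, 49), (14, 2), (17, 54), (18, 11), (19, 35), (22, 43), (23, 55), (24, 27), (25, 6)])
READ a @v24: history=[(1, 3), (2, 23), (4, 46), (5, 30), (6, 20), (8, 13), (9, 36), (11, 49), (14, 2), (17, 54), (18, 11), (19, 35), (22, 43), (23, 55), (24, 27), (25, 6)] -> pick v24 -> 27
v26: WRITE a=43  (a history now [(1, 3), (2, 23), (4, 46), (5, 30), (6, 20), (8, 13), (9, 36), (11, 49), (14, 2), (17, 54), (18, 11), (19, 35), (22, 43), (23, 55), (24, 27), (25, 6), (26, 43)])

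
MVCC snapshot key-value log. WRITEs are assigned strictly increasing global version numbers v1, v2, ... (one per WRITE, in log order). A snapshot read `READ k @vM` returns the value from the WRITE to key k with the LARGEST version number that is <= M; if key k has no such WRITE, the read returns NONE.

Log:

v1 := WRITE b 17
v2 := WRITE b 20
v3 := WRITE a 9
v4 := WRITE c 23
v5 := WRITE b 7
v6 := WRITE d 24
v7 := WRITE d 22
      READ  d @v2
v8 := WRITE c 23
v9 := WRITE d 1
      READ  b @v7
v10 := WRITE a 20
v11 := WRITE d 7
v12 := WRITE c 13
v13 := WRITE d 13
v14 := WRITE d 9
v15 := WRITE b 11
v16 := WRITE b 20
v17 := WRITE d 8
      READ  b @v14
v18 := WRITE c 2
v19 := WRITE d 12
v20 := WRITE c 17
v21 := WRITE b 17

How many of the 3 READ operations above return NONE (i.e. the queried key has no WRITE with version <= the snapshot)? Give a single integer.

v1: WRITE b=17  (b history now [(1, 17)])
v2: WRITE b=20  (b history now [(1, 17), (2, 20)])
v3: WRITE a=9  (a history now [(3, 9)])
v4: WRITE c=23  (c history now [(4, 23)])
v5: WRITE b=7  (b history now [(1, 17), (2, 20), (5, 7)])
v6: WRITE d=24  (d history now [(6, 24)])
v7: WRITE d=22  (d history now [(6, 24), (7, 22)])
READ d @v2: history=[(6, 24), (7, 22)] -> no version <= 2 -> NONE
v8: WRITE c=23  (c history now [(4, 23), (8, 23)])
v9: WRITE d=1  (d history now [(6, 24), (7, 22), (9, 1)])
READ b @v7: history=[(1, 17), (2, 20), (5, 7)] -> pick v5 -> 7
v10: WRITE a=20  (a history now [(3, 9), (10, 20)])
v11: WRITE d=7  (d history now [(6, 24), (7, 22), (9, 1), (11, 7)])
v12: WRITE c=13  (c history now [(4, 23), (8, 23), (12, 13)])
v13: WRITE d=13  (d history now [(6, 24), (7, 22), (9, 1), (11, 7), (13, 13)])
v14: WRITE d=9  (d history now [(6, 24), (7, 22), (9, 1), (11, 7), (13, 13), (14, 9)])
v15: WRITE b=11  (b history now [(1, 17), (2, 20), (5, 7), (15, 11)])
v16: WRITE b=20  (b history now [(1, 17), (2, 20), (5, 7), (15, 11), (16, 20)])
v17: WRITE d=8  (d history now [(6, 24), (7, 22), (9, 1), (11, 7), (13, 13), (14, 9), (17, 8)])
READ b @v14: history=[(1, 17), (2, 20), (5, 7), (15, 11), (16, 20)] -> pick v5 -> 7
v18: WRITE c=2  (c history now [(4, 23), (8, 23), (12, 13), (18, 2)])
v19: WRITE d=12  (d history now [(6, 24), (7, 22), (9, 1), (11, 7), (13, 13), (14, 9), (17, 8), (19, 12)])
v20: WRITE c=17  (c history now [(4, 23), (8, 23), (12, 13), (18, 2), (20, 17)])
v21: WRITE b=17  (b history now [(1, 17), (2, 20), (5, 7), (15, 11), (16, 20), (21, 17)])
Read results in order: ['NONE', '7', '7']
NONE count = 1

Answer: 1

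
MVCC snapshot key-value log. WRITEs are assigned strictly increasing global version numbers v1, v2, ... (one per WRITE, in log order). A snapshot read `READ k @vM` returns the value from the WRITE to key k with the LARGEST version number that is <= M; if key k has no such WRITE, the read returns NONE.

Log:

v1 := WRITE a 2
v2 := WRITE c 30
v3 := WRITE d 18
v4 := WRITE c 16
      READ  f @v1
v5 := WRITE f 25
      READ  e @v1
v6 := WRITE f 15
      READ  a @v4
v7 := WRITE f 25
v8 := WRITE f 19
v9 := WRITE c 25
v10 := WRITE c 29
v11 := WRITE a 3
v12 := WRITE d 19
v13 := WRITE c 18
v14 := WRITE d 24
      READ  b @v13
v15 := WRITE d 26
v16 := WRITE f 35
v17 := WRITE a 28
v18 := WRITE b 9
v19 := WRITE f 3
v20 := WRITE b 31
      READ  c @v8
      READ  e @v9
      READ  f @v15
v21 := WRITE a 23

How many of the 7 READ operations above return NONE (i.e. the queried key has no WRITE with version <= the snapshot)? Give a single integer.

Answer: 4

Derivation:
v1: WRITE a=2  (a history now [(1, 2)])
v2: WRITE c=30  (c history now [(2, 30)])
v3: WRITE d=18  (d history now [(3, 18)])
v4: WRITE c=16  (c history now [(2, 30), (4, 16)])
READ f @v1: history=[] -> no version <= 1 -> NONE
v5: WRITE f=25  (f history now [(5, 25)])
READ e @v1: history=[] -> no version <= 1 -> NONE
v6: WRITE f=15  (f history now [(5, 25), (6, 15)])
READ a @v4: history=[(1, 2)] -> pick v1 -> 2
v7: WRITE f=25  (f history now [(5, 25), (6, 15), (7, 25)])
v8: WRITE f=19  (f history now [(5, 25), (6, 15), (7, 25), (8, 19)])
v9: WRITE c=25  (c history now [(2, 30), (4, 16), (9, 25)])
v10: WRITE c=29  (c history now [(2, 30), (4, 16), (9, 25), (10, 29)])
v11: WRITE a=3  (a history now [(1, 2), (11, 3)])
v12: WRITE d=19  (d history now [(3, 18), (12, 19)])
v13: WRITE c=18  (c history now [(2, 30), (4, 16), (9, 25), (10, 29), (13, 18)])
v14: WRITE d=24  (d history now [(3, 18), (12, 19), (14, 24)])
READ b @v13: history=[] -> no version <= 13 -> NONE
v15: WRITE d=26  (d history now [(3, 18), (12, 19), (14, 24), (15, 26)])
v16: WRITE f=35  (f history now [(5, 25), (6, 15), (7, 25), (8, 19), (16, 35)])
v17: WRITE a=28  (a history now [(1, 2), (11, 3), (17, 28)])
v18: WRITE b=9  (b history now [(18, 9)])
v19: WRITE f=3  (f history now [(5, 25), (6, 15), (7, 25), (8, 19), (16, 35), (19, 3)])
v20: WRITE b=31  (b history now [(18, 9), (20, 31)])
READ c @v8: history=[(2, 30), (4, 16), (9, 25), (10, 29), (13, 18)] -> pick v4 -> 16
READ e @v9: history=[] -> no version <= 9 -> NONE
READ f @v15: history=[(5, 25), (6, 15), (7, 25), (8, 19), (16, 35), (19, 3)] -> pick v8 -> 19
v21: WRITE a=23  (a history now [(1, 2), (11, 3), (17, 28), (21, 23)])
Read results in order: ['NONE', 'NONE', '2', 'NONE', '16', 'NONE', '19']
NONE count = 4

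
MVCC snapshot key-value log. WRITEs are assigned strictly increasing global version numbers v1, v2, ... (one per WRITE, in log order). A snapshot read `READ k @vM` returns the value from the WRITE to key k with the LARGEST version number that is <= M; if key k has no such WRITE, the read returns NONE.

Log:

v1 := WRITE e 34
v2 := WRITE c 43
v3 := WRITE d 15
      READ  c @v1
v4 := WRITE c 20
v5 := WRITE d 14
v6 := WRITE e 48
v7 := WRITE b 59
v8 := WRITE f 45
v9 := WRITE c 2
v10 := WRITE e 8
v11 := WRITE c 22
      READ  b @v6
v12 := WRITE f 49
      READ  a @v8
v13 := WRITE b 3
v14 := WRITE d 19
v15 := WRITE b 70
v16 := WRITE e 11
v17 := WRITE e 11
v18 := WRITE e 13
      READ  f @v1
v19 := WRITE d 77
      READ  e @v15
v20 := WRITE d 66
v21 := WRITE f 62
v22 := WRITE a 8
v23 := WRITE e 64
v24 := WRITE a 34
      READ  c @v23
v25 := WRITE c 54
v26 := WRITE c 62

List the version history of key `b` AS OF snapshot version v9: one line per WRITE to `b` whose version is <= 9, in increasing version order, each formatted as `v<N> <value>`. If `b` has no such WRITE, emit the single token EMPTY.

Scan writes for key=b with version <= 9:
  v1 WRITE e 34 -> skip
  v2 WRITE c 43 -> skip
  v3 WRITE d 15 -> skip
  v4 WRITE c 20 -> skip
  v5 WRITE d 14 -> skip
  v6 WRITE e 48 -> skip
  v7 WRITE b 59 -> keep
  v8 WRITE f 45 -> skip
  v9 WRITE c 2 -> skip
  v10 WRITE e 8 -> skip
  v11 WRITE c 22 -> skip
  v12 WRITE f 49 -> skip
  v13 WRITE b 3 -> drop (> snap)
  v14 WRITE d 19 -> skip
  v15 WRITE b 70 -> drop (> snap)
  v16 WRITE e 11 -> skip
  v17 WRITE e 11 -> skip
  v18 WRITE e 13 -> skip
  v19 WRITE d 77 -> skip
  v20 WRITE d 66 -> skip
  v21 WRITE f 62 -> skip
  v22 WRITE a 8 -> skip
  v23 WRITE e 64 -> skip
  v24 WRITE a 34 -> skip
  v25 WRITE c 54 -> skip
  v26 WRITE c 62 -> skip
Collected: [(7, 59)]

Answer: v7 59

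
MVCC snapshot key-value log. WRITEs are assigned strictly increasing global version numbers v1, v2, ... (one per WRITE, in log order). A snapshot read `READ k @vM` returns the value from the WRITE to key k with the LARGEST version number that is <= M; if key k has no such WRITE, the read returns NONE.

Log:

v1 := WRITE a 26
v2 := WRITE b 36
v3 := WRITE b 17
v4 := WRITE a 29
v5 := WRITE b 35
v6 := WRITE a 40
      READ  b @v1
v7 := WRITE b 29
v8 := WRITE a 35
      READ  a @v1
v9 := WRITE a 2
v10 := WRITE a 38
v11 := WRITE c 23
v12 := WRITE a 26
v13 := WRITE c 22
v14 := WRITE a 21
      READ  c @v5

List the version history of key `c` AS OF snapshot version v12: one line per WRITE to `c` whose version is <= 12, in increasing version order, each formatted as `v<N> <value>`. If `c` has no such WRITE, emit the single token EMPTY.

Scan writes for key=c with version <= 12:
  v1 WRITE a 26 -> skip
  v2 WRITE b 36 -> skip
  v3 WRITE b 17 -> skip
  v4 WRITE a 29 -> skip
  v5 WRITE b 35 -> skip
  v6 WRITE a 40 -> skip
  v7 WRITE b 29 -> skip
  v8 WRITE a 35 -> skip
  v9 WRITE a 2 -> skip
  v10 WRITE a 38 -> skip
  v11 WRITE c 23 -> keep
  v12 WRITE a 26 -> skip
  v13 WRITE c 22 -> drop (> snap)
  v14 WRITE a 21 -> skip
Collected: [(11, 23)]

Answer: v11 23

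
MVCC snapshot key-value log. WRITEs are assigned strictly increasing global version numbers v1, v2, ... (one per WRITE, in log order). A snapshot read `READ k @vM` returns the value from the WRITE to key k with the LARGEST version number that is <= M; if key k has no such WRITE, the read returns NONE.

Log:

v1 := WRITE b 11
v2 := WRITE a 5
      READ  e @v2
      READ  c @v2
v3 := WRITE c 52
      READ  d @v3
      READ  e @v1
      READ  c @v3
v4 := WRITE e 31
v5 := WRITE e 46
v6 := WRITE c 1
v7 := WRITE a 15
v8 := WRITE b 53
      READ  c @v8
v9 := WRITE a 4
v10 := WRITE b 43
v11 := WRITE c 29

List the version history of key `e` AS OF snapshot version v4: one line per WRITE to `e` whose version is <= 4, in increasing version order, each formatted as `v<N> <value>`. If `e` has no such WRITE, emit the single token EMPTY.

Scan writes for key=e with version <= 4:
  v1 WRITE b 11 -> skip
  v2 WRITE a 5 -> skip
  v3 WRITE c 52 -> skip
  v4 WRITE e 31 -> keep
  v5 WRITE e 46 -> drop (> snap)
  v6 WRITE c 1 -> skip
  v7 WRITE a 15 -> skip
  v8 WRITE b 53 -> skip
  v9 WRITE a 4 -> skip
  v10 WRITE b 43 -> skip
  v11 WRITE c 29 -> skip
Collected: [(4, 31)]

Answer: v4 31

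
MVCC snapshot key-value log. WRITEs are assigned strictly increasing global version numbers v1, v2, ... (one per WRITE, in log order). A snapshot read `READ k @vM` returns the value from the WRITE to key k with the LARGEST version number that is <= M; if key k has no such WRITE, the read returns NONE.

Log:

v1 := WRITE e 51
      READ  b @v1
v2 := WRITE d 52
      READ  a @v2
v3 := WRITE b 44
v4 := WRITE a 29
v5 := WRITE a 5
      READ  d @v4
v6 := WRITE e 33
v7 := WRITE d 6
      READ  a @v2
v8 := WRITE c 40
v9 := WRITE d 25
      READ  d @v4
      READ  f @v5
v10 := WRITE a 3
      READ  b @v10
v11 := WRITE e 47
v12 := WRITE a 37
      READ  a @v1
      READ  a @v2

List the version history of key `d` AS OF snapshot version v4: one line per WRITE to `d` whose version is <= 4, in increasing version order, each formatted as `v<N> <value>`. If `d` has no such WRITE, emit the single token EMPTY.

Scan writes for key=d with version <= 4:
  v1 WRITE e 51 -> skip
  v2 WRITE d 52 -> keep
  v3 WRITE b 44 -> skip
  v4 WRITE a 29 -> skip
  v5 WRITE a 5 -> skip
  v6 WRITE e 33 -> skip
  v7 WRITE d 6 -> drop (> snap)
  v8 WRITE c 40 -> skip
  v9 WRITE d 25 -> drop (> snap)
  v10 WRITE a 3 -> skip
  v11 WRITE e 47 -> skip
  v12 WRITE a 37 -> skip
Collected: [(2, 52)]

Answer: v2 52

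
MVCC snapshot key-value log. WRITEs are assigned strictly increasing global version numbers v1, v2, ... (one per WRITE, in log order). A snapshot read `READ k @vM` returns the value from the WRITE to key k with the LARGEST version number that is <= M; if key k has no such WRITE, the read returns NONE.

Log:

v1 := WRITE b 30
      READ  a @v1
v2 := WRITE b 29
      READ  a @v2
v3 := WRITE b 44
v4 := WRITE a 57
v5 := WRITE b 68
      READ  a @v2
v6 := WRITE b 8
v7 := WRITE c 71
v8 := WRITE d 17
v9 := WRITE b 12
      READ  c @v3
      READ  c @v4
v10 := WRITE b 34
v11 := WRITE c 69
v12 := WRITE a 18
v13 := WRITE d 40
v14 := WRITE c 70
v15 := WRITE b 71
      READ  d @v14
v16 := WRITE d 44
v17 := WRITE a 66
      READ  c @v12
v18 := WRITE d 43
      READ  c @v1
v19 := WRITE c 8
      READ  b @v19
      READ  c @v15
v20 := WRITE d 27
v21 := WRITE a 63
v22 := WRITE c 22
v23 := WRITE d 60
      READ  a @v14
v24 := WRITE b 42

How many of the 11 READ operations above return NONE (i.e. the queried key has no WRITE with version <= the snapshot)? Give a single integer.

Answer: 6

Derivation:
v1: WRITE b=30  (b history now [(1, 30)])
READ a @v1: history=[] -> no version <= 1 -> NONE
v2: WRITE b=29  (b history now [(1, 30), (2, 29)])
READ a @v2: history=[] -> no version <= 2 -> NONE
v3: WRITE b=44  (b history now [(1, 30), (2, 29), (3, 44)])
v4: WRITE a=57  (a history now [(4, 57)])
v5: WRITE b=68  (b history now [(1, 30), (2, 29), (3, 44), (5, 68)])
READ a @v2: history=[(4, 57)] -> no version <= 2 -> NONE
v6: WRITE b=8  (b history now [(1, 30), (2, 29), (3, 44), (5, 68), (6, 8)])
v7: WRITE c=71  (c history now [(7, 71)])
v8: WRITE d=17  (d history now [(8, 17)])
v9: WRITE b=12  (b history now [(1, 30), (2, 29), (3, 44), (5, 68), (6, 8), (9, 12)])
READ c @v3: history=[(7, 71)] -> no version <= 3 -> NONE
READ c @v4: history=[(7, 71)] -> no version <= 4 -> NONE
v10: WRITE b=34  (b history now [(1, 30), (2, 29), (3, 44), (5, 68), (6, 8), (9, 12), (10, 34)])
v11: WRITE c=69  (c history now [(7, 71), (11, 69)])
v12: WRITE a=18  (a history now [(4, 57), (12, 18)])
v13: WRITE d=40  (d history now [(8, 17), (13, 40)])
v14: WRITE c=70  (c history now [(7, 71), (11, 69), (14, 70)])
v15: WRITE b=71  (b history now [(1, 30), (2, 29), (3, 44), (5, 68), (6, 8), (9, 12), (10, 34), (15, 71)])
READ d @v14: history=[(8, 17), (13, 40)] -> pick v13 -> 40
v16: WRITE d=44  (d history now [(8, 17), (13, 40), (16, 44)])
v17: WRITE a=66  (a history now [(4, 57), (12, 18), (17, 66)])
READ c @v12: history=[(7, 71), (11, 69), (14, 70)] -> pick v11 -> 69
v18: WRITE d=43  (d history now [(8, 17), (13, 40), (16, 44), (18, 43)])
READ c @v1: history=[(7, 71), (11, 69), (14, 70)] -> no version <= 1 -> NONE
v19: WRITE c=8  (c history now [(7, 71), (11, 69), (14, 70), (19, 8)])
READ b @v19: history=[(1, 30), (2, 29), (3, 44), (5, 68), (6, 8), (9, 12), (10, 34), (15, 71)] -> pick v15 -> 71
READ c @v15: history=[(7, 71), (11, 69), (14, 70), (19, 8)] -> pick v14 -> 70
v20: WRITE d=27  (d history now [(8, 17), (13, 40), (16, 44), (18, 43), (20, 27)])
v21: WRITE a=63  (a history now [(4, 57), (12, 18), (17, 66), (21, 63)])
v22: WRITE c=22  (c history now [(7, 71), (11, 69), (14, 70), (19, 8), (22, 22)])
v23: WRITE d=60  (d history now [(8, 17), (13, 40), (16, 44), (18, 43), (20, 27), (23, 60)])
READ a @v14: history=[(4, 57), (12, 18), (17, 66), (21, 63)] -> pick v12 -> 18
v24: WRITE b=42  (b history now [(1, 30), (2, 29), (3, 44), (5, 68), (6, 8), (9, 12), (10, 34), (15, 71), (24, 42)])
Read results in order: ['NONE', 'NONE', 'NONE', 'NONE', 'NONE', '40', '69', 'NONE', '71', '70', '18']
NONE count = 6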